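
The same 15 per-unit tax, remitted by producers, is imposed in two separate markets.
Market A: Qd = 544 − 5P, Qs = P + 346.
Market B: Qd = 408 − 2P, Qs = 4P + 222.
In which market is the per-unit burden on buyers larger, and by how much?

Market B, by 7.5.

Market A: pre-tax P* = 33, Q* = 379; post-tax Q = 366.5; per-unit burden on buyers = 2.5.
Market B: pre-tax P* = 31, Q* = 346; post-tax Q = 326; per-unit burden on buyers = 10.
Difference: 2.5 vs 10 → market B is larger by 7.5.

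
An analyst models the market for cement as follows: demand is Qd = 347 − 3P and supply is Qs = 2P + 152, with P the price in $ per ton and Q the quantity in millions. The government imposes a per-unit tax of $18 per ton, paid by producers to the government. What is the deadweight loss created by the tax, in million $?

Before the tax: set 347 − 3P = 2P + 152 → P* = $39, Q* = 230.
With the tax collected from producers, supply shifts: Qs = 2(P − 18) + 152.
Solving gives Q = 208.4 with buyers paying $46.2 and producers receiving $28.2 (the $18 wedge).
Quantity falls by |ΔQ| = |230 − 208.4| = 21.6.
DWL = ½ · t · |ΔQ| = ½ · 18 · 21.6 = $194.4.

Deadweight loss = $194.4 million.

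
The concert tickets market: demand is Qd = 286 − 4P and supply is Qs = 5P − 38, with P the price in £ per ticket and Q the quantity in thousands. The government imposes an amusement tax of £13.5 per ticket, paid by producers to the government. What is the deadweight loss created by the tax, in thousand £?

Without the tax, 286 − 4P = 5P − 38 gives 9P = 324, so P* = £36 and Q* = 142.
With the tax collected from producers, supply shifts: Qs = 5(P − 13.5) − 38.
New equilibrium: buyers pay £43.5, producers receive £30, Q = 112. (Wedge: Pb − Ps = 13.5.)
Quantity falls by |ΔQ| = |142 − 112| = 30.
DWL = ½ · t · |ΔQ| = ½ · 13.5 · 30 = £202.5.

Deadweight loss = £202.5 thousand.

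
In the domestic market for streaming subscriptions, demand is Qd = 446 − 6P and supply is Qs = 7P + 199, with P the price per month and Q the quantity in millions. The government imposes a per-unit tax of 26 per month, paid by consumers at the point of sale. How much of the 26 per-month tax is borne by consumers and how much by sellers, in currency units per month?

Without the tax, 446 − 6P = 7P + 199 gives 13P = 247, so P* = 19 and Q* = 332.
With the tax collected from consumers, demand (in seller-price terms) shifts: Qd = 446 − 6(P + 26).
New equilibrium: consumers pay 33, sellers receive 7, Q = 248. (Wedge: Pb − Ps = 26.)
Burden on consumers: 14; on sellers: 12. (They sum to 26.)
The less price-elastic side of the market bears the larger share of a per-unit tax.

Consumers bear 14 per month; sellers bear 12 per month.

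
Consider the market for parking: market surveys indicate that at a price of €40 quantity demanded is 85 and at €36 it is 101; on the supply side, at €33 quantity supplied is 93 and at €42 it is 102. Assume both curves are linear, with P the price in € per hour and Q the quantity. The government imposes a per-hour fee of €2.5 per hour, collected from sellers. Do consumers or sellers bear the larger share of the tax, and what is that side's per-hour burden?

Demand slope: (101 − 85)/(36 − 40) = -4, so Qd = 245 − 4P.
Supply slope: (102 − 93)/(42 − 33) = 1, so Qs = P + 60.
Without the tax, 245 − 4P = P + 60 gives 5P = 185, so P* = €37 and Q* = 97.
With the tax collected from sellers, supply shifts: Qs = (P − 2.5) + 60.
New equilibrium: consumers pay €37.5, sellers receive €35, Q = 95. (Wedge: Pb − Ps = 2.5.)
Per-hour burden: consumers €0.5, sellers €2.
Sellers take the larger share because supply is less price-elastic here (demand slope 4 vs supply slope 1).

Sellers bear the larger share: €2 per hour.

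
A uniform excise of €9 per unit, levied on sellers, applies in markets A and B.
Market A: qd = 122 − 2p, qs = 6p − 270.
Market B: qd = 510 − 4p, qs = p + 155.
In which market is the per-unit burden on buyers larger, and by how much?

Market A: pre-tax p* = €49, q* = 24; post-tax q = 10.5; per-unit burden on buyers = €6.75.
Market B: pre-tax p* = €71, q* = 226; post-tax q = 218.8; per-unit burden on buyers = €1.8.
Difference: €6.75 vs €1.8 → market A is larger by €4.95.

Market A, by €4.95.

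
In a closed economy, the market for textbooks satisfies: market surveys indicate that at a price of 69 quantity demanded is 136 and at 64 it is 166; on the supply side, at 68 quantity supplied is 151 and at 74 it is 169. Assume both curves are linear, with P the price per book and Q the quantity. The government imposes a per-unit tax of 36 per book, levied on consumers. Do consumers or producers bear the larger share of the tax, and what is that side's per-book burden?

Producers bear the larger share: 24 per book.

Demand slope: (166 − 136)/(64 − 69) = -6, so Qd = 550 − 6P.
Supply slope: (169 − 151)/(74 − 68) = 3, so Qs = 3P − 53.
Before the tax: set 550 − 6P = 3P − 53 → P* = 67, Q* = 148.
With the tax collected from consumers, demand (in seller-price terms) shifts: Qd = 550 − 6(P + 36).
Solving gives Q = 76 with consumers paying 79 and producers receiving 43 (the 36 wedge).
Per-book burden: consumers 12, producers 24.
Producers take the larger share because supply is less price-elastic here (demand slope 6 vs supply slope 3).
The less price-elastic side of the market bears the larger share of a per-unit tax.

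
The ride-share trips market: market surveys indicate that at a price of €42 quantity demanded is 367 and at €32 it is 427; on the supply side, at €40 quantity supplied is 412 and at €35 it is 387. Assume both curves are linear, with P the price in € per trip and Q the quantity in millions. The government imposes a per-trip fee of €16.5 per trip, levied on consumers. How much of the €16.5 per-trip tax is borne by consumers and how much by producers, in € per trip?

Consumers bear €7.5 per trip; producers bear €9 per trip.

Demand slope: (427 − 367)/(32 − 42) = -6, so Qd = 619 − 6P.
Supply slope: (387 − 412)/(35 − 40) = 5, so Qs = 5P + 212.
Before the tax: set 619 − 6P = 5P + 212 → P* = €37, Q* = 397.
With the tax collected from consumers, demand (in seller-price terms) shifts: Qd = 619 − 6(P + 16.5).
New equilibrium: consumers pay €44.5, producers receive €28, Q = 352. (Wedge: Pb − Ps = 16.5.)
Burden on consumers: €7.5; on producers: €9. (They sum to €16.5.)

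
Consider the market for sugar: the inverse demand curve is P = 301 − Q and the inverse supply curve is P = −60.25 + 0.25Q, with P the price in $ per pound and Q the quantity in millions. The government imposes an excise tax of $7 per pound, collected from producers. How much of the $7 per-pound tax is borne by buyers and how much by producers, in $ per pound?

Buyers bear $5.6 per pound; producers bear $1.4 per pound.

Rewrite in direct form: Qd = 301 − P and Qs = 4P + 241.
Without the tax, 301 − P = 4P + 241 gives 5P = 60, so P* = $12 and Q* = 289.
With the tax collected from producers, supply shifts: Qs = 4(P − 7) + 241.
New equilibrium: buyers pay $17.6, producers receive $10.6, Q = 283.4. (Wedge: Pb − Ps = 7.)
Burden on buyers: $5.6; on producers: $1.4. (They sum to $7.)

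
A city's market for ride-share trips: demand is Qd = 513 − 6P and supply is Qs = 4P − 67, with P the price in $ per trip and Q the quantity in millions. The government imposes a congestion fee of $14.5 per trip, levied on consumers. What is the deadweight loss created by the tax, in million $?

Before the tax: set 513 − 6P = 4P − 67 → P* = $58, Q* = 165.
With the tax collected from consumers, demand (in seller-price terms) shifts: Qd = 513 − 6(P + 14.5).
New equilibrium: consumers pay $63.8, producers receive $49.3, Q = 130.2. (Wedge: Pb − Ps = 14.5.)
Quantity falls by |ΔQ| = |165 − 130.2| = 34.8.
DWL = ½ · t · |ΔQ| = ½ · 14.5 · 34.8 = $252.3.

Deadweight loss = $252.3 million.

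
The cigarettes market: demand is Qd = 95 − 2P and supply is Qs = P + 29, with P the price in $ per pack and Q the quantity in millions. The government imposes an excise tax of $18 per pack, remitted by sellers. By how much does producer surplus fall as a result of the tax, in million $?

Before the tax: set 95 − 2P = P + 29 → P* = $22, Q* = 51.
With the tax collected from sellers, supply shifts: Qs = (P − 18) + 29.
New equilibrium: buyers pay $28, sellers receive $10, Q = 39. (Wedge: Pb − Ps = 18.)
ΔPS is the trapezoid between Q = 39 and Q = 51 of height $12: ½ · (51 + 39) · 12 = $540.

Producer surplus falls by $540 million.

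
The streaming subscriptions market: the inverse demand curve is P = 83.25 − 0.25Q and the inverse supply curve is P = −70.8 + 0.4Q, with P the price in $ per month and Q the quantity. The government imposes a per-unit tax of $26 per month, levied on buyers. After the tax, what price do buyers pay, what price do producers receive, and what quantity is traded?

Buyers pay $34; producers receive $8; quantity = 197.

Inverting to Q(P) form: Qd = 333 − 4P; Qs = 2.5P + 177.
Before the tax: set 333 − 4P = 2.5P + 177 → P* = $24, Q* = 237.
With the tax collected from buyers, demand (in seller-price terms) shifts: Qd = 333 − 4(P + 26).
Solving gives Q = 197 with buyers paying $34 and producers receiving $8 (the $26 wedge).
The less price-elastic side of the market bears the larger share of a per-unit tax.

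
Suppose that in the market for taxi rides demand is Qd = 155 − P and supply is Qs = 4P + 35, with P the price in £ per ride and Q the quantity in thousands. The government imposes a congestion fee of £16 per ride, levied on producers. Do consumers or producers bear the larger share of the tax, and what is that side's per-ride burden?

Without the tax, 155 − P = 4P + 35 gives 5P = 120, so P* = £24 and Q* = 131.
With the tax collected from producers, supply shifts: Qs = 4(P − 16) + 35.
New equilibrium: consumers pay £36.8, producers receive £20.8, Q = 118.2. (Wedge: Pb − Ps = 16.)
Per-ride burden: consumers £12.8, producers £3.2.
Consumers take the larger share because demand is less price-elastic here (demand slope 1 vs supply slope 4).

Consumers bear the larger share: £12.8 per ride.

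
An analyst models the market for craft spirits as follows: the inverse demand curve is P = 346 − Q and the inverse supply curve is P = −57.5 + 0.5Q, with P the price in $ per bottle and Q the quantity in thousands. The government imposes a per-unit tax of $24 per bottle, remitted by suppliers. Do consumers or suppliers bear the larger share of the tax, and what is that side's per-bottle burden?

Inverting to Q(P) form: Qd = 346 − P; Qs = 2P + 115.
Without the tax, 346 − P = 2P + 115 gives 3P = 231, so P* = $77 and Q* = 269.
With the tax collected from suppliers, supply shifts: Qs = 2(P − 24) + 115.
New equilibrium: consumers pay $93, suppliers receive $69, Q = 253. (Wedge: Pb − Ps = 24.)
Per-bottle burden: consumers $16, suppliers $8.
Consumers take the larger share because demand is less price-elastic here (demand slope 1 vs supply slope 2).
The less price-elastic side of the market bears the larger share of a per-unit tax.

Consumers bear the larger share: $16 per bottle.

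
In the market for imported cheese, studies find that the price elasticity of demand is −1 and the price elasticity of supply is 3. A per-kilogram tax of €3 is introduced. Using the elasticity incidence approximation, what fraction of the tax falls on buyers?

Buyers' share ≈ 0.75.

Incidence ratio: buyers' share ≈ εs / (εs + |εd|) = 3 / (3 + 1) = 0.75.
Supply is the more elastic side, so buyers bear the larger share.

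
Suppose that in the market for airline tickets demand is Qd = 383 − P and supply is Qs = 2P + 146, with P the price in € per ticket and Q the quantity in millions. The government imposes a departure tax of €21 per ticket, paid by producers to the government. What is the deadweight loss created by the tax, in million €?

Before the tax: set 383 − P = 2P + 146 → P* = €79, Q* = 304.
With the tax collected from producers, supply shifts: Qs = 2(P − 21) + 146.
Solving gives Q = 290 with consumers paying €93 and producers receiving €72 (the €21 wedge).
Quantity falls by |ΔQ| = |304 − 290| = 14.
DWL = ½ · t · |ΔQ| = ½ · 21 · 14 = €147.

Deadweight loss = €147 million.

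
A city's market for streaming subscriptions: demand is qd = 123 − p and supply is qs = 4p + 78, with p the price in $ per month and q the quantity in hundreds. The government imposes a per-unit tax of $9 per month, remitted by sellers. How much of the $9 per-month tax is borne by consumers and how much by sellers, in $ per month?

Before the tax: set 123 − p = 4p + 78 → p* = $9, q* = 114.
With the tax collected from sellers, supply shifts: qs = 4(p − 9) + 78.
Solving gives q = 106.8 with consumers paying $16.2 and sellers receiving $7.2 (the $9 wedge).
Burden on consumers: $7.2; on sellers: $1.8. (They sum to $9.)

Consumers bear $7.2 per month; sellers bear $1.8 per month.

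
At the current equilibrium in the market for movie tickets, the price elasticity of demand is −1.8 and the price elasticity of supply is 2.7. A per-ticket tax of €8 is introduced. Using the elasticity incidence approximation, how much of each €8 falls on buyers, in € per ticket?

Incidence ratio: buyers' share ≈ εs / (εs + |εd|) = 2.7 / (2.7 + 1.8) = 0.6.
So buyers bear ≈ 0.6 × €8 = €4.8; suppliers bear €3.2.

Buyers bear ≈ €4.8 per ticket.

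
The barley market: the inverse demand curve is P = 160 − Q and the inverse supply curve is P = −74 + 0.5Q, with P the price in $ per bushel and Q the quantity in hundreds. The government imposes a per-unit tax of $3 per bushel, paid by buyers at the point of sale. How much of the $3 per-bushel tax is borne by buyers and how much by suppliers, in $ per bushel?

Buyers bear $2 per bushel; suppliers bear $1 per bushel.

Inverting to Q(P) form: Qd = 160 − P; Qs = 2P + 148.
Without the tax, 160 − P = 2P + 148 gives 3P = 12, so P* = $4 and Q* = 156.
With the tax collected from buyers, demand (in seller-price terms) shifts: Qd = 160 − (P + 3).
Solving gives Q = 154 with buyers paying $6 and suppliers receiving $3 (the $3 wedge).
Burden on buyers: $2; on suppliers: $1. (They sum to $3.)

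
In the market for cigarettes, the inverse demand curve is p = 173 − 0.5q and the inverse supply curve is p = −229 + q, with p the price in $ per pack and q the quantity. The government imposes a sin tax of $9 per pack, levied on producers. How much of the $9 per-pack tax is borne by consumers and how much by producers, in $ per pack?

Rewrite in direct form: qd = 346 − 2p and qs = p + 229.
Without the tax, 346 − 2p = p + 229 gives 3p = 117, so p* = $39 and q* = 268.
With the tax collected from producers, supply shifts: qs = (p − 9) + 229.
New equilibrium: consumers pay $42, producers receive $33, q = 262. (Wedge: pb − ps = 9.)
Burden on consumers: $3; on producers: $6. (They sum to $9.)
The less price-elastic side of the market bears the larger share of a per-unit tax.

Consumers bear $3 per pack; producers bear $6 per pack.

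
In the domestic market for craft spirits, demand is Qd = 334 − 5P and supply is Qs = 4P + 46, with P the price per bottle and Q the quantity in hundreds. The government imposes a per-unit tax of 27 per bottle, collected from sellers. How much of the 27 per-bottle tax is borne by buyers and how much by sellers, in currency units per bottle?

Before the tax: set 334 − 5P = 4P + 46 → P* = 32, Q* = 174.
With the tax collected from sellers, supply shifts: Qs = 4(P − 27) + 46.
Solving gives Q = 114 with buyers paying 44 and sellers receiving 17 (the 27 wedge).
Burden on buyers: 12; on sellers: 15. (They sum to 27.)

Buyers bear 12 per bottle; sellers bear 15 per bottle.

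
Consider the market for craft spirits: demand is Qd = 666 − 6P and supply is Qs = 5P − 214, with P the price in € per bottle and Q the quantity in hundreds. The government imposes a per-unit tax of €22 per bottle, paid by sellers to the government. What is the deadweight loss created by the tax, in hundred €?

Before the tax: set 666 − 6P = 5P − 214 → P* = €80, Q* = 186.
With the tax collected from sellers, supply shifts: Qs = 5(P − 22) − 214.
Solving gives Q = 126 with consumers paying €90 and sellers receiving €68 (the €22 wedge).
Quantity falls by |ΔQ| = |186 − 126| = 60.
DWL = ½ · t · |ΔQ| = ½ · 22 · 60 = €660.

Deadweight loss = €660 hundred.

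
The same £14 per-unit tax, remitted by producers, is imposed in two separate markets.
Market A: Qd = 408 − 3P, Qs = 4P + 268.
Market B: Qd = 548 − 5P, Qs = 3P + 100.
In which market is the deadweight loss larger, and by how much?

Market B, by £15.75.

Market A: pre-tax P* = £20, Q* = 348; post-tax Q = 324; deadweight loss = £168.
Market B: pre-tax P* = £56, Q* = 268; post-tax Q = 241.75; deadweight loss = £183.75.
Difference: £168 vs £183.75 → market B is larger by £15.75.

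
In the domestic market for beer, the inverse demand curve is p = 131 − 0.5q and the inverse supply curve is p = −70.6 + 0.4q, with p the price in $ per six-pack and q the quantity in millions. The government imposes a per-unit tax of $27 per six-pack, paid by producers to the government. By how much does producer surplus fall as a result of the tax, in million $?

Producer surplus falls by $2508 million.

Rewrite in direct form: qd = 262 − 2p and qs = 2.5p + 176.5.
Without the tax, 262 − 2p = 2.5p + 176.5 gives 4.5p = 85.5, so p* = $19 and q* = 224.
With the tax collected from producers, supply shifts: qs = 2.5(p − 27) + 176.5.
New equilibrium: buyers pay $34, producers receive $7, q = 194. (Wedge: pb − ps = 27.)
ΔPS is the trapezoid between Q = 194 and Q = 224 of height $12: ½ · (224 + 194) · 12 = $2508.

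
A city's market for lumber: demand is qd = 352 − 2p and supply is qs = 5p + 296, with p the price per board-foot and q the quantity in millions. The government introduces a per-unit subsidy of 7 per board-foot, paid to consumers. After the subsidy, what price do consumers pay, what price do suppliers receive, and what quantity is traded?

Before the subsidy: set 352 − 2p = 5p + 296 → p* = 8, q* = 336.
With a per-unit subsidy paid to consumers, each effectively pays p − 7, so demand becomes qd = 352 − 2(p − 7).
Solving gives q = 346 with consumers paying 3 and suppliers receiving 10 (the 7 wedge).

Consumers pay 3; suppliers receive 10; quantity = 346.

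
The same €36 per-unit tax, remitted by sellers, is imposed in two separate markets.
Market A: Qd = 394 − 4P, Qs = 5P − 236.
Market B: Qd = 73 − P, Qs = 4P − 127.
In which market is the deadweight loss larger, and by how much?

Market A, by €921.6.

Market A: pre-tax P* = €70, Q* = 114; post-tax Q = 34; deadweight loss = €1440.
Market B: pre-tax P* = €40, Q* = 33; post-tax Q = 4.2; deadweight loss = €518.4.
Difference: €1440 vs €518.4 → market A is larger by €921.6.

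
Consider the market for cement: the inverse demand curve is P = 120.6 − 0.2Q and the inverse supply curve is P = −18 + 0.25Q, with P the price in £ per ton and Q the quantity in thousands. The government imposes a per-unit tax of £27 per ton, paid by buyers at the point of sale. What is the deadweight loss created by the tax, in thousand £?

Rewrite in direct form: Qd = 603 − 5P and Qs = 4P + 72.
Before the tax: set 603 − 5P = 4P + 72 → P* = £59, Q* = 308.
With the tax collected from buyers, demand (in seller-price terms) shifts: Qd = 603 − 5(P + 27).
Solving gives Q = 248 with buyers paying £71 and producers receiving £44 (the £27 wedge).
Quantity falls by |ΔQ| = |308 − 248| = 60.
DWL = ½ · t · |ΔQ| = ½ · 27 · 60 = £810.

Deadweight loss = £810 thousand.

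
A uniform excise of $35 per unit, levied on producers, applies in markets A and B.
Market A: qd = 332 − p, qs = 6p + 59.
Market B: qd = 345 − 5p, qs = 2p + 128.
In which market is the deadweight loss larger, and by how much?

Market B, by $350.

Market A: pre-tax p* = $39, q* = 293; post-tax q = 263; deadweight loss = $525.
Market B: pre-tax p* = $31, q* = 190; post-tax q = 140; deadweight loss = $875.
Difference: $525 vs $875 → market B is larger by $350.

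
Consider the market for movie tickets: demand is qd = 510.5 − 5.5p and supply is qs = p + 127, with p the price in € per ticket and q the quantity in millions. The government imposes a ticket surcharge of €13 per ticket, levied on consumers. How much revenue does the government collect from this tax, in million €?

Without the tax, 510.5 − 5.5p = p + 127 gives 6.5p = 383.5, so p* = €59 and q* = 186.
With the tax collected from consumers, demand (in seller-price terms) shifts: qd = 510.5 − 5.5(p + 13).
New equilibrium: consumers pay €61, suppliers receive €48, q = 175. (Wedge: pb − ps = 13.)
Revenue = t · Q = 13 · 175 = €2275.

Tax revenue = €2275 million.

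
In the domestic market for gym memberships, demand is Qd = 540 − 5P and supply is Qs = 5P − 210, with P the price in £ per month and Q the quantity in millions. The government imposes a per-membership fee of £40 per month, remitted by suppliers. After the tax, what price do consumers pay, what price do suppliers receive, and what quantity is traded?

Without the tax, 540 − 5P = 5P − 210 gives 10P = 750, so P* = £75 and Q* = 165.
With the tax collected from suppliers, supply shifts: Qs = 5(P − 40) − 210.
New equilibrium: consumers pay £95, suppliers receive £55, Q = 65. (Wedge: Pb − Ps = 40.)
The less price-elastic side of the market bears the larger share of a per-unit tax.

Consumers pay £95; suppliers receive £55; quantity = 65.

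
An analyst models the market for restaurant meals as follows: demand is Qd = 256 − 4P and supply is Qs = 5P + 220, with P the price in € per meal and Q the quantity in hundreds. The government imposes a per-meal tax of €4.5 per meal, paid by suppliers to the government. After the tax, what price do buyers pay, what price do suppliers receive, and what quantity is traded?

Buyers pay €6.5; suppliers receive €2; quantity = 230.

Before the tax: set 256 − 4P = 5P + 220 → P* = €4, Q* = 240.
With the tax collected from suppliers, supply shifts: Qs = 5(P − 4.5) + 220.
Solving gives Q = 230 with buyers paying €6.5 and suppliers receiving €2 (the €4.5 wedge).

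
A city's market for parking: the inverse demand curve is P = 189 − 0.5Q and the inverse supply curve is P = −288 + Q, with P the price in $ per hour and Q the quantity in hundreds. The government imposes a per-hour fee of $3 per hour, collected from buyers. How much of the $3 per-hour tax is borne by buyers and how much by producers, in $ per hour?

Buyers bear $1 per hour; producers bear $2 per hour.

Inverting to Q(P) form: Qd = 378 − 2P; Qs = P + 288.
Without the tax, 378 − 2P = P + 288 gives 3P = 90, so P* = $30 and Q* = 318.
With the tax collected from buyers, demand (in seller-price terms) shifts: Qd = 378 − 2(P + 3).
Solving gives Q = 316 with buyers paying $31 and producers receiving $28 (the $3 wedge).
Burden on buyers: $1; on producers: $2. (They sum to $3.)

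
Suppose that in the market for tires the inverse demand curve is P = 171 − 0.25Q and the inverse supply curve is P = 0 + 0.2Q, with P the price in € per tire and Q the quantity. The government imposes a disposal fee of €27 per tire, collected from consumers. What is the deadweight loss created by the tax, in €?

Deadweight loss = €810.

Inverting to Q(P) form: Qd = 684 − 4P; Qs = 5P.
Without the tax, 684 − 4P = 5P gives 9P = 684, so P* = €76 and Q* = 380.
With the tax collected from consumers, demand (in seller-price terms) shifts: Qd = 684 − 4(P + 27).
Solving gives Q = 320 with consumers paying €91 and producers receiving €64 (the €27 wedge).
Quantity falls by |ΔQ| = |380 − 320| = 60.
DWL = ½ · t · |ΔQ| = ½ · 27 · 60 = €810.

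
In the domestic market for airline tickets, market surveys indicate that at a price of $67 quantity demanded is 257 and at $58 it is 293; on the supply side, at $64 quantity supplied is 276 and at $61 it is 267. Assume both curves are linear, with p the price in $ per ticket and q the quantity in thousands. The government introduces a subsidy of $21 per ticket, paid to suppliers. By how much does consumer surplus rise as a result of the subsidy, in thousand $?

Demand slope: (293 − 257)/(58 − 67) = -4, so qd = 525 − 4p.
Supply slope: (267 − 276)/(61 − 64) = 3, so qs = 3p + 84.
Before the subsidy: set 525 − 4p = 3p + 84 → p* = $63, q* = 273.
With a per-unit subsidy paid to suppliers, each receives p + 21 per unit sold, so supply becomes qs = 3(p + 21) + 84.
Solving gives q = 309 with consumers paying $54 and suppliers receiving $75 (the $21 wedge).
ΔCS is the trapezoid between Q = 309 and Q = 273 of height $9: ½ · (273 + 309) · 9 = $2619.

Consumer surplus rises by $2619 thousand.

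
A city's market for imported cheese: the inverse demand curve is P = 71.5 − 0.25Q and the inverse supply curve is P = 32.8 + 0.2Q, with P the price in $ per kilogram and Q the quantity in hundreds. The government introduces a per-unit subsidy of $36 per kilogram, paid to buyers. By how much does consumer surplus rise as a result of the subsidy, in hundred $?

Inverting to Q(P) form: Qd = 286 − 4P; Qs = 5P − 164.
Without the subsidy, 286 − 4P = 5P − 164 gives 9P = 450, so P* = $50 and Q* = 86.
With a per-unit subsidy paid to buyers, each effectively pays P − 36, so demand becomes Qd = 286 − 4(P − 36).
New equilibrium: buyers pay $30, suppliers receive $66, Q = 166. (Wedge: Pb − Ps = −36.)
ΔCS is the trapezoid between Q = 166 and Q = 86 of height $20: ½ · (86 + 166) · 20 = $2520.

Consumer surplus rises by $2520 hundred.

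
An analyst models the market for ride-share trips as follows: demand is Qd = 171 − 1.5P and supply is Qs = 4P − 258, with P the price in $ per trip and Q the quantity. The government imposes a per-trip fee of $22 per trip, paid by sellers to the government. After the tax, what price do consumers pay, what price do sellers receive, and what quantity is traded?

Consumers pay $94; sellers receive $72; quantity = 30.

Without the tax, 171 − 1.5P = 4P − 258 gives 5.5P = 429, so P* = $78 and Q* = 54.
With the tax collected from sellers, supply shifts: Qs = 4(P − 22) − 258.
New equilibrium: consumers pay $94, sellers receive $72, Q = 30. (Wedge: Pb − Ps = 22.)
The less price-elastic side of the market bears the larger share of a per-unit tax.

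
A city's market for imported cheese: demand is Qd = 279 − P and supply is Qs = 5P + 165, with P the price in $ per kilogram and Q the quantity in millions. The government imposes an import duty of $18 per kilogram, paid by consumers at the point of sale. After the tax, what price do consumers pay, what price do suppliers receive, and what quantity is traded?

Consumers pay $34; suppliers receive $16; quantity = 245.

Without the tax, 279 − P = 5P + 165 gives 6P = 114, so P* = $19 and Q* = 260.
With the tax collected from consumers, demand (in seller-price terms) shifts: Qd = 279 − (P + 18).
Solving gives Q = 245 with consumers paying $34 and suppliers receiving $16 (the $18 wedge).
The less price-elastic side of the market bears the larger share of a per-unit tax.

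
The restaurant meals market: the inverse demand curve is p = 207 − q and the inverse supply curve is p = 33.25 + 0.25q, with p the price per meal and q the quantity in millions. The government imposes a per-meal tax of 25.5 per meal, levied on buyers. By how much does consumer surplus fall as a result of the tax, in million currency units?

Inverting to q(p) form: qd = 207 − p; qs = 4p − 133.
Before the tax: set 207 − p = 4p − 133 → p* = 68, q* = 139.
With the tax collected from buyers, demand (in seller-price terms) shifts: qd = 207 − (p + 25.5).
Solving gives q = 118.6 with buyers paying 88.4 and sellers receiving 62.9 (the 25.5 wedge).
ΔCS is the trapezoid between Q = 118.6 and Q = 139 of height 20.4: ½ · (139 + 118.6) · 20.4 = 2627.52.

Consumer surplus falls by 2627.52 million.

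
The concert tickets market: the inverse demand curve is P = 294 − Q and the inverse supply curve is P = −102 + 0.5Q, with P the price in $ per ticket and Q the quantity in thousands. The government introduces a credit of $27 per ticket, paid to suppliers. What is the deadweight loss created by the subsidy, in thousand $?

Deadweight loss = $243 thousand.

Inverting to Q(P) form: Qd = 294 − P; Qs = 2P + 204.
Without the subsidy, 294 − P = 2P + 204 gives 3P = 90, so P* = $30 and Q* = 264.
With a per-unit subsidy paid to suppliers, each receives P + 27 per unit sold, so supply becomes Qs = 2(P + 27) + 204.
Solving gives Q = 282 with buyers paying $12 and suppliers receiving $39 (the $27 wedge).
Quantity rises by |ΔQ| = |264 − 282| = 18.
DWL = ½ · t · |ΔQ| = ½ · 27 · 18 = $243.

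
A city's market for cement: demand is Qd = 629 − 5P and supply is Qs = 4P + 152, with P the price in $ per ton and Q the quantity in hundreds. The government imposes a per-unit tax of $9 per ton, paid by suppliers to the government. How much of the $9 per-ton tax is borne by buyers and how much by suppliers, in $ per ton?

Buyers bear $4 per ton; suppliers bear $5 per ton.

Without the tax, 629 − 5P = 4P + 152 gives 9P = 477, so P* = $53 and Q* = 364.
With the tax collected from suppliers, supply shifts: Qs = 4(P − 9) + 152.
Solving gives Q = 344 with buyers paying $57 and suppliers receiving $48 (the $9 wedge).
Burden on buyers: $4; on suppliers: $5. (They sum to $9.)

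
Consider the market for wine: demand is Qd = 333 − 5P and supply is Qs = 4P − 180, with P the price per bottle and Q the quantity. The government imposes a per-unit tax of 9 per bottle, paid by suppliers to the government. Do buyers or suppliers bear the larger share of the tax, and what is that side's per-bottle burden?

Suppliers bear the larger share: 5 per bottle.

Without the tax, 333 − 5P = 4P − 180 gives 9P = 513, so P* = 57 and Q* = 48.
With the tax collected from suppliers, supply shifts: Qs = 4(P − 9) − 180.
Solving gives Q = 28 with buyers paying 61 and suppliers receiving 52 (the 9 wedge).
Per-bottle burden: buyers 4, suppliers 5.
Suppliers take the larger share because supply is less price-elastic here (demand slope 5 vs supply slope 4).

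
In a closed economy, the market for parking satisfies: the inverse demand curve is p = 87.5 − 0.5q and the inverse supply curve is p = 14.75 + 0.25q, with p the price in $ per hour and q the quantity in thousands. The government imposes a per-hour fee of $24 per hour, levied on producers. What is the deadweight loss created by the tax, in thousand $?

Rewrite in direct form: qd = 175 − 2p and qs = 4p − 59.
Before the tax: set 175 − 2p = 4p − 59 → p* = $39, q* = 97.
With the tax collected from producers, supply shifts: qs = 4(p − 24) − 59.
New equilibrium: consumers pay $55, producers receive $31, q = 65. (Wedge: pb − ps = 24.)
Quantity falls by |ΔQ| = |97 − 65| = 32.
DWL = ½ · t · |ΔQ| = ½ · 24 · 32 = $384.

Deadweight loss = $384 thousand.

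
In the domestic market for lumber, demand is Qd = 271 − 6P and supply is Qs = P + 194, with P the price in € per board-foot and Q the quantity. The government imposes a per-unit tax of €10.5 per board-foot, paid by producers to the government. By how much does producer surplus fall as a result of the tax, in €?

Producer surplus falls by €1804.5.

Without the tax, 271 − 6P = P + 194 gives 7P = 77, so P* = €11 and Q* = 205.
With the tax collected from producers, supply shifts: Qs = (P − 10.5) + 194.
Solving gives Q = 196 with consumers paying €12.5 and producers receiving €2 (the €10.5 wedge).
ΔPS is the trapezoid between Q = 196 and Q = 205 of height €9: ½ · (205 + 196) · 9 = €1804.5.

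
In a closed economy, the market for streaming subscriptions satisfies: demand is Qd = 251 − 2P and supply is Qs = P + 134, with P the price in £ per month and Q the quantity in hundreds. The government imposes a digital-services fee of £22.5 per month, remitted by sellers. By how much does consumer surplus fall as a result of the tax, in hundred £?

Consumer surplus falls by £1241.25 hundred.

Before the tax: set 251 − 2P = P + 134 → P* = £39, Q* = 173.
With the tax collected from sellers, supply shifts: Qs = (P − 22.5) + 134.
Solving gives Q = 158 with consumers paying £46.5 and sellers receiving £24 (the £22.5 wedge).
ΔCS is the trapezoid between Q = 158 and Q = 173 of height £7.5: ½ · (173 + 158) · 7.5 = £1241.25.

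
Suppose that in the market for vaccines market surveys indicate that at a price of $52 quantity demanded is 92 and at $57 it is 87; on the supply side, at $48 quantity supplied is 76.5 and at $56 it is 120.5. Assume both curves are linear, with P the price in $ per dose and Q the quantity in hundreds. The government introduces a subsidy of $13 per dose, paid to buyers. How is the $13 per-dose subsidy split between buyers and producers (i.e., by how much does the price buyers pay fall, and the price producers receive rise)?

Demand slope: (87 − 92)/(57 − 52) = -1, so Qd = 144 − P.
Supply slope: (120.5 − 76.5)/(56 − 48) = 5.5, so Qs = 5.5P − 187.5.
Without the subsidy, 144 − P = 5.5P − 187.5 gives 6.5P = 331.5, so P* = $51 and Q* = 93.
With a per-unit subsidy paid to buyers, each effectively pays P − 13, so demand becomes Qd = 144 − (P − 13).
Solving gives Q = 104 with buyers paying $40 and producers receiving $53 (the $13 wedge).
Gain to buyers: $11; to producers: $2. (They sum to $13.)

Buyers gain $11 per dose; producers gain $2 per dose.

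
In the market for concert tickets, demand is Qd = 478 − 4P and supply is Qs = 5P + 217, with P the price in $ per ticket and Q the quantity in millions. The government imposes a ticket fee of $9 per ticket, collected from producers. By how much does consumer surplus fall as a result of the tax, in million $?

Without the tax, 478 − 4P = 5P + 217 gives 9P = 261, so P* = $29 and Q* = 362.
With the tax collected from producers, supply shifts: Qs = 5(P − 9) + 217.
New equilibrium: consumers pay $34, producers receive $25, Q = 342. (Wedge: Pb − Ps = 9.)
ΔCS is the trapezoid between Q = 342 and Q = 362 of height $5: ½ · (362 + 342) · 5 = $1760.

Consumer surplus falls by $1760 million.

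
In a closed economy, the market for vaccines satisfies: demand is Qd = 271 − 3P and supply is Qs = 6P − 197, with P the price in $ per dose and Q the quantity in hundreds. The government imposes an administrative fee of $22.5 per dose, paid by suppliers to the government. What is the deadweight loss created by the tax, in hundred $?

Deadweight loss = $506.25 hundred.

Before the tax: set 271 − 3P = 6P − 197 → P* = $52, Q* = 115.
With the tax collected from suppliers, supply shifts: Qs = 6(P − 22.5) − 197.
New equilibrium: buyers pay $67, suppliers receive $44.5, Q = 70. (Wedge: Pb − Ps = 22.5.)
Quantity falls by |ΔQ| = |115 − 70| = 45.
DWL = ½ · t · |ΔQ| = ½ · 22.5 · 45 = $506.25.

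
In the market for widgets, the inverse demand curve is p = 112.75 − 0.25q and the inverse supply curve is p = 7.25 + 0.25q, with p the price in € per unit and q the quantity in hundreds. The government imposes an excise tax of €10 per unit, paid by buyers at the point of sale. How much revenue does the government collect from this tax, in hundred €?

Inverting to q(p) form: qd = 451 − 4p; qs = 4p − 29.
Without the tax, 451 − 4p = 4p − 29 gives 8p = 480, so p* = €60 and q* = 211.
With the tax collected from buyers, demand (in seller-price terms) shifts: qd = 451 − 4(p + 10).
New equilibrium: buyers pay €65, sellers receive €55, q = 191. (Wedge: pb − ps = 10.)
Revenue = t · Q = 10 · 191 = €1910.

Tax revenue = €1910 hundred.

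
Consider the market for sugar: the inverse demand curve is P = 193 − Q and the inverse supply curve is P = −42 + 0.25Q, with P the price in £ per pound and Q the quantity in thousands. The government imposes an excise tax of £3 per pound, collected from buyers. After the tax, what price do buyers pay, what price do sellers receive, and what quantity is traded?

Rewrite in direct form: Qd = 193 − P and Qs = 4P + 168.
Without the tax, 193 − P = 4P + 168 gives 5P = 25, so P* = £5 and Q* = 188.
With the tax collected from buyers, demand (in seller-price terms) shifts: Qd = 193 − (P + 3).
Solving gives Q = 185.6 with buyers paying £7.4 and sellers receiving £4.4 (the £3 wedge).

Buyers pay £7.4; sellers receive £4.4; quantity = 185.6.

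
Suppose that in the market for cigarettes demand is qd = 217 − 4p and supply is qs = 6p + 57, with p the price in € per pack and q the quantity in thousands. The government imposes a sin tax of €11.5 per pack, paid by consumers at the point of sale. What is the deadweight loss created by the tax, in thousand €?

Without the tax, 217 − 4p = 6p + 57 gives 10p = 160, so p* = €16 and q* = 153.
With the tax collected from consumers, demand (in seller-price terms) shifts: qd = 217 − 4(p + 11.5).
New equilibrium: consumers pay €22.9, suppliers receive €11.4, q = 125.4. (Wedge: pb − ps = 11.5.)
Quantity falls by |ΔQ| = |153 − 125.4| = 27.6.
DWL = ½ · t · |ΔQ| = ½ · 11.5 · 27.6 = €158.7.

Deadweight loss = €158.7 thousand.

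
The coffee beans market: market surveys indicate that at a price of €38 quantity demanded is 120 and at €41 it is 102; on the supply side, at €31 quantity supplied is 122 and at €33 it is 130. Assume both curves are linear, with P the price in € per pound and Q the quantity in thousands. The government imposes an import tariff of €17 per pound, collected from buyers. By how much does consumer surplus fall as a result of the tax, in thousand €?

Consumer surplus falls by €799.68 thousand.

Demand slope: (102 − 120)/(41 − 38) = -6, so Qd = 348 − 6P.
Supply slope: (130 − 122)/(33 − 31) = 4, so Qs = 4P − 2.
Before the tax: set 348 − 6P = 4P − 2 → P* = €35, Q* = 138.
With the tax collected from buyers, demand (in seller-price terms) shifts: Qd = 348 − 6(P + 17).
New equilibrium: buyers pay €41.8, sellers receive €24.8, Q = 97.2. (Wedge: Pb − Ps = 17.)
ΔCS is the trapezoid between Q = 97.2 and Q = 138 of height €6.8: ½ · (138 + 97.2) · 6.8 = €799.68.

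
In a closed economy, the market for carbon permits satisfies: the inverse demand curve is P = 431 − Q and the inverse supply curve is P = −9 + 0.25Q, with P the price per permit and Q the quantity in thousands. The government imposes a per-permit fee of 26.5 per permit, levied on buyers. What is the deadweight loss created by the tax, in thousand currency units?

Inverting to Q(P) form: Qd = 431 − P; Qs = 4P + 36.
Without the tax, 431 − P = 4P + 36 gives 5P = 395, so P* = 79 and Q* = 352.
With the tax collected from buyers, demand (in seller-price terms) shifts: Qd = 431 − (P + 26.5).
Solving gives Q = 330.8 with buyers paying 100.2 and producers receiving 73.7 (the 26.5 wedge).
Quantity falls by |ΔQ| = |352 − 330.8| = 21.2.
DWL = ½ · t · |ΔQ| = ½ · 26.5 · 21.2 = 280.9.

Deadweight loss = 280.9 thousand.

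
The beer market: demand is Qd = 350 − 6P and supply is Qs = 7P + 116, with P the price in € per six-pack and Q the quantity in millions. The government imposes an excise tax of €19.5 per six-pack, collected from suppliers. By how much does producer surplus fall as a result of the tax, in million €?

Producer surplus falls by €1894.5 million.

Before the tax: set 350 − 6P = 7P + 116 → P* = €18, Q* = 242.
With the tax collected from suppliers, supply shifts: Qs = 7(P − 19.5) + 116.
New equilibrium: consumers pay €28.5, suppliers receive €9, Q = 179. (Wedge: Pb − Ps = 19.5.)
ΔPS is the trapezoid between Q = 179 and Q = 242 of height €9: ½ · (242 + 179) · 9 = €1894.5.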